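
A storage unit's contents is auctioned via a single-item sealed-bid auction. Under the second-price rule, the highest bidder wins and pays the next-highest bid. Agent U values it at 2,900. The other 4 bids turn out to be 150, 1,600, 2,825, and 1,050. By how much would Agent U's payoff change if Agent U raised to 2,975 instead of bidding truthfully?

The highest competing bid is 2,825.
Bidding truthfully at 2,900: Agent U has the top bid, wins, and pays the second-highest bid 2,825. Payoff = 2,900 − 2,825 = 75.
Bidding 2,975: Agent U has the top bid, wins, and pays the second-highest bid 2,825. Payoff = 2,900 − 2,825 = 75.
Change = 75 − 75 = 0.
The bid only affects whether you win, not the price — here both bids land on the same side of the top rival bid, so the deviation is payoff-neutral.

Payoff change: 0.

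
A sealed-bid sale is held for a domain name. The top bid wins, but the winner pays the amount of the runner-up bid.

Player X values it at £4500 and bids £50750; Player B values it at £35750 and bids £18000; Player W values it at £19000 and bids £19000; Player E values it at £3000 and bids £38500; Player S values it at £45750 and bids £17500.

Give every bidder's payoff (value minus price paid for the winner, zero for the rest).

Sorted high to low: Player X £50750; Player E £38500; Player W £19000; Player B £18000; Player S £17500.
Player X has the top bid and wins; the price is the second-highest bid, £38500.
Player X's payoff = £4500 − £38500 = -£34000. All other bidders lose, so their payoff is 0.

Player X -£34000, Player B £0, Player W £0, Player E £0, Player S £0.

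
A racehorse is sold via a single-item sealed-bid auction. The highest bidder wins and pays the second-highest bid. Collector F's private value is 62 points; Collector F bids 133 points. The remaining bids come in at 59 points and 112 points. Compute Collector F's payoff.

Highest competing bid: 112 points.
Collector F's bid 133 points is the highest overall, so Collector F wins and pays the second-highest bid, 112 points.
Payoff = value − price = 62 points − 112 points = -50 points.

Collector F's payoff: -50 points.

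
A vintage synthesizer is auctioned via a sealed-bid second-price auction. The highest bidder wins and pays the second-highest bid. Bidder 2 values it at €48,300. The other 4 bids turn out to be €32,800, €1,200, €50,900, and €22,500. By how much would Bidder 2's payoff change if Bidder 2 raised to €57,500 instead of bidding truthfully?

The highest competing bid is €50,900.
Bidding truthfully at €48,300: the top bid is €50,900 (a rival), so Bidder 2 loses. Payoff = €0.
Bidding €57,500: Bidder 2 has the top bid, wins, and pays the second-highest bid €50,900. Payoff = €48,300 − €50,900 = -€2,600.
Change = -€2,600 − €0 = -€2,600.

Payoff change: -€2,600.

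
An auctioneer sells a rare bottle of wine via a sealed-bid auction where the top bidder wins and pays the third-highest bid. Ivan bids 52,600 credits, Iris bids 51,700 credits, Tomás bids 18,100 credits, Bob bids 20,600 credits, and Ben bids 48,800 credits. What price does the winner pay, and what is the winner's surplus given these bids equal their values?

Bids in descending order: Ivan 52,600 credits; Iris 51,700 credits; Ben 48,800 credits; Bob 20,600 credits; Tomás 18,100 credits.
Ivan is the highest bidder, so Ivan wins.
Under the third-price rule, the price is the third-highest bid: 48,800 credits.
Surplus = 52,600 credits − 48,800 credits = 3,800 credits.

The winner pays 48,800 credits for a surplus of 3,800 credits.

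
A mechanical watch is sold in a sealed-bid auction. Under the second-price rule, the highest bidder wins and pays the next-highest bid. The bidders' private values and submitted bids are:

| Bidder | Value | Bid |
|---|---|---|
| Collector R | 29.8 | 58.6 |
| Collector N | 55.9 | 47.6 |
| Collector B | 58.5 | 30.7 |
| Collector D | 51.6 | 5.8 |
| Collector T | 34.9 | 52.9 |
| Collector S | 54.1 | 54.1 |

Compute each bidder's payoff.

Payoffs: Collector R -24.3, Collector N 0.0, Collector B 0.0, Collector D 0.0, Collector T 0.0, Collector S 0.0.

Bids in descending order: Collector R 58.6, then Collector S 54.1, then Collector T 52.9, then Collector N 47.6, then Collector B 30.7, then Collector D 5.8.
Collector R has the top bid and wins; the price is the second-highest bid, 54.1.
Collector R's payoff = 29.8 − 54.1 = -24.3. All other bidders lose, so their payoff is 0.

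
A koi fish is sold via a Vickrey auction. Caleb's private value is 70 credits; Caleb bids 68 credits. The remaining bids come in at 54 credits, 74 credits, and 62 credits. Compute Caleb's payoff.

Highest competing bid: 74 credits.
Caleb's bid 68 credits is not the highest, so Caleb loses, pays nothing, and earns zero payoff.

Caleb's payoff: 0 credits.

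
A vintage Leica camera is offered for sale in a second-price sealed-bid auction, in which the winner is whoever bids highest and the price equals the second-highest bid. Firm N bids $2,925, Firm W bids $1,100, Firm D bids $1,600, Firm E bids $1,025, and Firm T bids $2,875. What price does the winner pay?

The winner pays $2,875.

Ranking the bids: Firm N $2,925, then Firm T $2,875, then Firm D $1,600, then Firm W $1,100, then Firm E $1,025.
Firm N is the highest bidder, so Firm N wins.
Under the second-price rule, the price is the second-highest bid: $2,875.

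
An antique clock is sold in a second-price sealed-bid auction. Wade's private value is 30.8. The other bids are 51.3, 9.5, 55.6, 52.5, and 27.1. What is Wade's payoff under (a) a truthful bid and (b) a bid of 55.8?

The highest competing bid is 55.6.
Bidding truthfully at 30.8: the top bid is 55.6 (a rival), so Wade loses. Payoff = 0.0.
Bidding 55.8: Wade has the top bid, wins, and pays the second-highest bid 55.6. Payoff = 30.8 − 55.6 = -24.8.
This is the dominant-strategy logic: truthful bidding weakly beats any alternative.

Truthful: 0.0; alternative: -24.8.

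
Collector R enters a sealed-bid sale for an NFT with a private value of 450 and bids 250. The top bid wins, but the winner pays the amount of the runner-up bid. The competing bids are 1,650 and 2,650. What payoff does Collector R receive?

Payoff = 0.

Highest competing bid: 2,650.
Collector R's bid 250 is not the highest, so Collector R loses, pays nothing, and earns zero payoff.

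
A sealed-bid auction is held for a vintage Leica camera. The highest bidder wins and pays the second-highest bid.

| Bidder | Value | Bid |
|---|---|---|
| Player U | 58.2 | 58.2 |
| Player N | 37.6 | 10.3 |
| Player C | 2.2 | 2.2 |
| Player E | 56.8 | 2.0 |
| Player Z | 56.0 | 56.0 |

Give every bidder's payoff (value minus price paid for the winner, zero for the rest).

Player U 2.2, Player N 0.0, Player C 0.0, Player E 0.0, Player Z 0.0.

Ordered from highest: Player U 58.2, then Player Z 56.0, then Player N 10.3, then Player C 2.2, then Player E 2.0.
Player U has the top bid and wins; the price is the second-highest bid, 56.0.
Player U's payoff = 58.2 − 56.0 = 2.2. All other bidders lose, so their payoff is 0.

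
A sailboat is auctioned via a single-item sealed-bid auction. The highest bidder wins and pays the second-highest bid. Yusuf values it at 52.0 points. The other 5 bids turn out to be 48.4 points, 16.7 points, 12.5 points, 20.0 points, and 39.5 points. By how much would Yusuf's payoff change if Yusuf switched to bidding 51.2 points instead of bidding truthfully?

The highest competing bid is 48.4 points.
Bidding truthfully at 52.0 points: Yusuf has the top bid, wins, and pays the second-highest bid 48.4 points. Payoff = 52.0 points − 48.4 points = 3.6 points.
Bidding 51.2 points: Yusuf has the top bid, wins, and pays the second-highest bid 48.4 points. Payoff = 52.0 points − 48.4 points = 3.6 points.
Change = 3.6 points − 3.6 points = 0.0 points.
The bid only affects whether you win, not the price — here both bids land on the same side of the top rival bid, so the deviation is payoff-neutral.

Change in payoff: 0.0 points.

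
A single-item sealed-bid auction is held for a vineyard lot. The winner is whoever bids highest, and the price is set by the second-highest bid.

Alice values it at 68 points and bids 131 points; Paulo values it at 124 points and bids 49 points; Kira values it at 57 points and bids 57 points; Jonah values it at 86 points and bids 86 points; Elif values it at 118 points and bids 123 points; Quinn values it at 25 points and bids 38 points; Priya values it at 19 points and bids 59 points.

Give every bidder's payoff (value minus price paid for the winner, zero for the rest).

Bids in descending order: Alice 131 points; Elif 123 points; Jonah 86 points; Priya 59 points; Kira 57 points; Paulo 49 points; Quinn 38 points.
Alice has the top bid and wins; the price is the second-highest bid, 123 points.
Alice's payoff = 68 points − 123 points = -55 points. All other bidders lose, so their payoff is 0.

Payoffs: Alice -55 points, Paulo 0 points, Kira 0 points, Jonah 0 points, Elif 0 points, Quinn 0 points, Priya 0 points.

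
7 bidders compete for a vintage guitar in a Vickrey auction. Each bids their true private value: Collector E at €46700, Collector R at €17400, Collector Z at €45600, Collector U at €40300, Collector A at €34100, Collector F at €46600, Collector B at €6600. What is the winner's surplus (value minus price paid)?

Bids in descending order: Collector E €46700 > Collector F €46600 > Collector Z €45600 > Collector U €40300 > Collector A €34100 > Collector R €17400 > Collector B €6600.
Collector E wins with the top bid and pays the second-highest, €46600.
Surplus = €46700 − €46600 = €100.

€100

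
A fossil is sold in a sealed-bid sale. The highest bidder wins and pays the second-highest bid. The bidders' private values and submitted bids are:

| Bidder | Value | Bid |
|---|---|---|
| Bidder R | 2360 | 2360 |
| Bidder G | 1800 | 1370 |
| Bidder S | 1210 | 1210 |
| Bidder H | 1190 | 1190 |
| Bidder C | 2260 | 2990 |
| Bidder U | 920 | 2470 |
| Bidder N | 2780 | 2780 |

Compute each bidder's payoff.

Payoffs: Bidder R 0, Bidder G 0, Bidder S 0, Bidder H 0, Bidder C -520, Bidder U 0, Bidder N 0.

Bids in descending order: Bidder C 2990, then Bidder N 2780, then Bidder U 2470, then Bidder R 2360, then Bidder G 1370, then Bidder S 1210, then Bidder H 1190.
Bidder C has the top bid and wins; the price is the second-highest bid, 2780.
Bidder C's payoff = 2260 − 2780 = -520. All other bidders lose, so their payoff is 0.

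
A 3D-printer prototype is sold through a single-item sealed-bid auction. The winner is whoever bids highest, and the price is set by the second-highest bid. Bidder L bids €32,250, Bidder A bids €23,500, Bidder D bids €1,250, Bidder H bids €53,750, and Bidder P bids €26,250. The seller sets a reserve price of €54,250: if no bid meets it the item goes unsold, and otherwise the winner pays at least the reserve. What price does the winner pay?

unsold

Sorted high to low: Bidder H €53,750 > Bidder L €32,250 > Bidder P €26,250 > Bidder A €23,500 > Bidder D €1,250.
The top bid €53,750 is below the reserve €54,250, so the item goes unsold and nothing is paid.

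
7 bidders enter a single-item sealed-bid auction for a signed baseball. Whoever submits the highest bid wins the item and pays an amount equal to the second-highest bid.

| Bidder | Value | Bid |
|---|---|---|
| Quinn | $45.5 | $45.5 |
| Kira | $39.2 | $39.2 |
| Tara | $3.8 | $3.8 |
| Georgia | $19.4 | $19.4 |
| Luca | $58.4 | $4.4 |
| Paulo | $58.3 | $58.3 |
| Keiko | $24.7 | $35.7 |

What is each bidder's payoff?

Quinn $0.0, Kira $0.0, Tara $0.0, Georgia $0.0, Luca $0.0, Paulo $12.8, Keiko $0.0.

Sorted high to low: Paulo $58.3; Quinn $45.5; Kira $39.2; Keiko $35.7; Georgia $19.4; Luca $4.4; Tara $3.8.
Paulo has the top bid and wins; the price is the second-highest bid, $45.5.
Paulo's payoff = $58.3 − $45.5 = $12.8. All other bidders lose, so their payoff is 0.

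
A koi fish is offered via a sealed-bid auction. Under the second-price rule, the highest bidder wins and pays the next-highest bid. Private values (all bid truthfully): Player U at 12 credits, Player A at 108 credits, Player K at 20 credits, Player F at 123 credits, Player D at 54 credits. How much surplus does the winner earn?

Sorted high to low: Player F 123 credits, then Player A 108 credits, then Player D 54 credits, then Player K 20 credits, then Player U 12 credits.
Player F wins with the top bid and pays the second-highest, 108 credits.
Surplus = 123 credits − 108 credits = 15 credits.

15 credits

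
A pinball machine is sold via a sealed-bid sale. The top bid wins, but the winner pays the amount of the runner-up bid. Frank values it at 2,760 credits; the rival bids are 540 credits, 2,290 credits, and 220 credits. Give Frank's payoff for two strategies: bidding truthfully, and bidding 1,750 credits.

The highest competing bid is 2,290 credits.
Bidding truthfully at 2,760 credits: Frank has the top bid, wins, and pays the second-highest bid 2,290 credits. Payoff = 2,760 credits − 2,290 credits = 470 credits.
Bidding 1,750 credits: the top bid is 2,290 credits (a rival), so Frank loses. Payoff = 0 credits.

(a) 470 credits  (b) 0 credits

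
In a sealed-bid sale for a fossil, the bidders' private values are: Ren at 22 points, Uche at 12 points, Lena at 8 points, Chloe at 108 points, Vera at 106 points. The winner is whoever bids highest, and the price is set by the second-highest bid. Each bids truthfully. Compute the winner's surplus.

Sorted high to low: Chloe 108 points, then Vera 106 points, then Ren 22 points, then Uche 12 points, then Lena 8 points.
Chloe wins with the top bid and pays the second-highest, 106 points.
Surplus = 108 points − 106 points = 2 points.

Winner's surplus: 2 points.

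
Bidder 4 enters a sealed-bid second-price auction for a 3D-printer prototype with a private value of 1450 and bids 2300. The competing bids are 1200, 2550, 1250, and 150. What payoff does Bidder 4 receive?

0

Highest competing bid: 2550.
Bidder 4's bid 2300 is not the highest, so Bidder 4 loses, pays nothing, and earns zero payoff.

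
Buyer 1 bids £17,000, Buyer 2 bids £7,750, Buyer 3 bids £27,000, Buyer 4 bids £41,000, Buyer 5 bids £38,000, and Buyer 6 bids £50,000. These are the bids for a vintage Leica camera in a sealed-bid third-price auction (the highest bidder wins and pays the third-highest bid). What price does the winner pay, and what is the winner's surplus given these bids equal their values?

Bids in descending order: Buyer 6 £50,000 > Buyer 4 £41,000 > Buyer 5 £38,000 > Buyer 3 £27,000 > Buyer 1 £17,000 > Buyer 2 £7,750.
Buyer 6 is the highest bidder, so Buyer 6 wins.
Under the third-price rule, the price is the third-highest bid: £38,000.
Surplus = £50,000 − £38,000 = £12,000.

Price £38,000; surplus £12,000.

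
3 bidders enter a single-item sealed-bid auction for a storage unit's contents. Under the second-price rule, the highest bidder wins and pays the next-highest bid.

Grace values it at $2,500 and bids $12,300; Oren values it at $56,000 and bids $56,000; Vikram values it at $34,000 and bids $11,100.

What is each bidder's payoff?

Bids in descending order: Oren $56,000, then Grace $12,300, then Vikram $11,100.
Oren has the top bid and wins; the price is the second-highest bid, $12,300.
Oren's payoff = $56,000 − $12,300 = $43,700. All other bidders lose, so their payoff is 0.

Grace $0, Oren $43,700, Vikram $0.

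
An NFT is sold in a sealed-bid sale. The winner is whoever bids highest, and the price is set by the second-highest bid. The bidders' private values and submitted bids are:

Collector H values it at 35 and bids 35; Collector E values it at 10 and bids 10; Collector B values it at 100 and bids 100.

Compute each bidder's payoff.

Payoffs: Collector H 0, Collector E 0, Collector B 65.

Ranking the bids: Collector B 100 > Collector H 35 > Collector E 10.
Collector B has the top bid and wins; the price is the second-highest bid, 35.
Collector B's payoff = 100 − 35 = 65. All other bidders lose, so their payoff is 0.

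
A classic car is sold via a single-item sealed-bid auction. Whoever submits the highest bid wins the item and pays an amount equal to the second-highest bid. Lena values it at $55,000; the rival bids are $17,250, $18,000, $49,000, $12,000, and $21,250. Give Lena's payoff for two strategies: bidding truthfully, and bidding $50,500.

The highest competing bid is $49,000.
Bidding truthfully at $55,000: Lena has the top bid, wins, and pays the second-highest bid $49,000. Payoff = $55,000 − $49,000 = $6,000.
Bidding $50,500: Lena has the top bid, wins, and pays the second-highest bid $49,000. Payoff = $55,000 − $49,000 = $6,000.
The bid only affects whether you win, not the price — here both bids land on the same side of the top rival bid, so the deviation is payoff-neutral.

Truthful: $6,000; alternative: $6,000.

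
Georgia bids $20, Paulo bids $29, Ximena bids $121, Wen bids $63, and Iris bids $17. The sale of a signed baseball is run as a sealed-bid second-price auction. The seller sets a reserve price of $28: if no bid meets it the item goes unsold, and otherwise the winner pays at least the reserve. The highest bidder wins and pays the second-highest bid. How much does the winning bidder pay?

The winner pays $63.

Sorted high to low: Ximena $121; Wen $63; Paulo $29; Georgia $20; Iris $17.
Ximena has the highest bid, so Ximena wins.
The second-highest bid is $63, which exceeds the reserve, so that sets the price.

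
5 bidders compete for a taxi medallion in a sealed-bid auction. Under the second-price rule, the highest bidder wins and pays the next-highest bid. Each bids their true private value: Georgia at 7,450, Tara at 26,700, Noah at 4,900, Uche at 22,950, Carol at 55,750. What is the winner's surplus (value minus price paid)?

Ordered from highest: Carol 55,750 > Tara 26,700 > Uche 22,950 > Georgia 7,450 > Noah 4,900.
Carol wins with the top bid and pays the second-highest, 26,700.
Surplus = 55,750 − 26,700 = 29,050.

29,050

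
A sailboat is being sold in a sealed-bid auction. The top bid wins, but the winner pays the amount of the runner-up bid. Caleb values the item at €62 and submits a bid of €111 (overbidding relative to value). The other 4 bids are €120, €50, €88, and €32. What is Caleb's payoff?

Highest competing bid: €120.
Caleb's bid €111 is not the highest, so Caleb loses, pays nothing, and earns zero payoff.

Caleb's payoff: €0.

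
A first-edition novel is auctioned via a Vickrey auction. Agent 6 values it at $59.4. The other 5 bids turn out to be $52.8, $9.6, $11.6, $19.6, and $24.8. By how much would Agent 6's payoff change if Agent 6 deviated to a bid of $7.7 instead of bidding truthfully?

The highest competing bid is $52.8.
Bidding truthfully at $59.4: Agent 6 has the top bid, wins, and pays the second-highest bid $52.8. Payoff = $59.4 − $52.8 = $6.6.
Bidding $7.7: the top bid is $52.8 (a rival), so Agent 6 loses. Payoff = $0.0.
Change = $0.0 − $6.6 = -$6.6.
Deviating from a truthful bid can only lose payoff in a second-price auction — never gain.

Payoff change: -$6.6.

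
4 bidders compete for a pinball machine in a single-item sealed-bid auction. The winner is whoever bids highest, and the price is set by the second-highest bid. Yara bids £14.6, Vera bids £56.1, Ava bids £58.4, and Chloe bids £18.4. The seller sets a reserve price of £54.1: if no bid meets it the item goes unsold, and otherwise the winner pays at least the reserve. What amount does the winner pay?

Sorted high to low: Ava £58.4, then Vera £56.1, then Chloe £18.4, then Yara £14.6.
Ava has the highest bid, so Ava wins.
The second-highest bid is £56.1, which exceeds the reserve, so that sets the price.

£56.1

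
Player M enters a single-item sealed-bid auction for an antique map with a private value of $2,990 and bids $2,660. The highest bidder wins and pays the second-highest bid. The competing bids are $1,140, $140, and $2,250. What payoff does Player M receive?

Player M's payoff: $740.

Highest competing bid: $2,250.
Player M's bid $2,660 is the highest overall, so Player M wins and pays the second-highest bid, $2,250.
Payoff = value − price = $2,990 − $2,250 = $740.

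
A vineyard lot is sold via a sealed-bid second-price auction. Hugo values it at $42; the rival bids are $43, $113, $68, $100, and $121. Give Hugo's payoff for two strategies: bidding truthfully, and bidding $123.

The highest competing bid is $121.
Bidding truthfully at $42: the top bid is $121 (a rival), so Hugo loses. Payoff = $0.
Bidding $123: Hugo has the top bid, wins, and pays the second-highest bid $121. Payoff = $42 − $121 = -$79.
Deviating from a truthful bid can only lose payoff in a second-price auction — never gain.

Truthful: $0; alternative: -$79.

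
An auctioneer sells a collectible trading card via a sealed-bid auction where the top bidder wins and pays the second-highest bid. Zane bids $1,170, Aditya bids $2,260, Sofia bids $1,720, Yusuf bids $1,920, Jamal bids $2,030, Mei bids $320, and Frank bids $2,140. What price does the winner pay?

Price paid: $2,140.

Sorted high to low: Aditya $2,260 > Frank $2,140 > Jamal $2,030 > Yusuf $1,920 > Sofia $1,720 > Zane $1,170 > Mei $320.
Aditya is the highest bidder, so Aditya wins.
Under the second-price rule, the price is the second-highest bid: $2,140.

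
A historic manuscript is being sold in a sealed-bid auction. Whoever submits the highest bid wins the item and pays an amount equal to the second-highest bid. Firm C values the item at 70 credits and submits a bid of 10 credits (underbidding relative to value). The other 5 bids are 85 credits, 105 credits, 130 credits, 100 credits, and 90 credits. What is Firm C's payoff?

0 credits

Highest competing bid: 130 credits.
Firm C's bid 10 credits is not the highest, so Firm C loses, pays nothing, and earns zero payoff.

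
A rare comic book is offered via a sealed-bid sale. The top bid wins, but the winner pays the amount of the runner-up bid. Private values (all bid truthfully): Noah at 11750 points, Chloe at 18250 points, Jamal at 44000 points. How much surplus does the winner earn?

Ordered from highest: Jamal 44000 points, then Chloe 18250 points, then Noah 11750 points.
Jamal wins with the top bid and pays the second-highest, 18250 points.
Surplus = 44000 points − 18250 points = 25750 points.

Winner's surplus: 25750 points.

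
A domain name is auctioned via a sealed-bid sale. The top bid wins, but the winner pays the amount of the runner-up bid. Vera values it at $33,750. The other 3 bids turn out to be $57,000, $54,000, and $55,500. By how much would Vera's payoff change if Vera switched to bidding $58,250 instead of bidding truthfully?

Change in payoff: -$23,250.

The highest competing bid is $57,000.
Bidding truthfully at $33,750: the top bid is $57,000 (a rival), so Vera loses. Payoff = $0.
Bidding $58,250: Vera has the top bid, wins, and pays the second-highest bid $57,000. Payoff = $33,750 − $57,000 = -$23,250.
Change = -$23,250 − $0 = -$23,250.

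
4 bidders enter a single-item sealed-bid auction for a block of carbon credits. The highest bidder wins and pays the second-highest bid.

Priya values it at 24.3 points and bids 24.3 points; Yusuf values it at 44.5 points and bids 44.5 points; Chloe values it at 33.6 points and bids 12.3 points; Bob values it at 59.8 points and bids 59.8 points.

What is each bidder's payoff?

Sorted high to low: Bob 59.8 points > Yusuf 44.5 points > Priya 24.3 points > Chloe 12.3 points.
Bob has the top bid and wins; the price is the second-highest bid, 44.5 points.
Bob's payoff = 59.8 points − 44.5 points = 15.3 points. All other bidders lose, so their payoff is 0.

Priya 0.0 points, Yusuf 0.0 points, Chloe 0.0 points, Bob 15.3 points.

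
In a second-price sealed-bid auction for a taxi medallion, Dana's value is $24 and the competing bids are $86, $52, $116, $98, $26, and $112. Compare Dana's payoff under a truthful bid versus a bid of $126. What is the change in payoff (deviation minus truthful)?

The highest competing bid is $116.
Bidding truthfully at $24: the top bid is $116 (a rival), so Dana loses. Payoff = $0.
Bidding $126: Dana has the top bid, wins, and pays the second-highest bid $116. Payoff = $24 − $116 = -$92.
Change = -$92 − $0 = -$92.

-$92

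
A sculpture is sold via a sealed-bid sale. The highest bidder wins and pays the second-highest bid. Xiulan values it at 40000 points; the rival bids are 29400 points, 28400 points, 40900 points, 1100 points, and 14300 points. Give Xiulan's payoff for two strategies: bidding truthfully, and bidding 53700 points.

Truthful: 0 points; alternative: -900 points.

The highest competing bid is 40900 points.
Bidding truthfully at 40000 points: the top bid is 40900 points (a rival), so Xiulan loses. Payoff = 0 points.
Bidding 53700 points: Xiulan has the top bid, wins, and pays the second-highest bid 40900 points. Payoff = 40000 points − 40900 points = -900 points.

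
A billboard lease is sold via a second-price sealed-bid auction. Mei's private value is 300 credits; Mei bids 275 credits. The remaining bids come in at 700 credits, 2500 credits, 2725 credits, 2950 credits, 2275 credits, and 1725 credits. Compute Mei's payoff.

Payoff = 0 credits.

Highest competing bid: 2950 credits.
Mei's bid 275 credits is not the highest, so Mei loses, pays nothing, and earns zero payoff.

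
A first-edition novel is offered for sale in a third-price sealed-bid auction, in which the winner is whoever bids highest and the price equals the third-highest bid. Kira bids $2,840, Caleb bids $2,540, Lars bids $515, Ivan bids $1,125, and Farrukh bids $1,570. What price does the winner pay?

Ordered from highest: Kira $2,840; Caleb $2,540; Farrukh $1,570; Ivan $1,125; Lars $515.
Kira is the highest bidder, so Kira wins.
Under the third-price rule, the price is the third-highest bid: $1,570.

The winner pays $1,570.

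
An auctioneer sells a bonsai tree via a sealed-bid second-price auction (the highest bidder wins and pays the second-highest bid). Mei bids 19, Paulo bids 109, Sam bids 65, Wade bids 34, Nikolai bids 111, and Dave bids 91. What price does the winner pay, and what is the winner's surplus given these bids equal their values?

The winner pays 109 for a surplus of 2.

Sorted high to low: Nikolai 111, then Paulo 109, then Dave 91, then Sam 65, then Wade 34, then Mei 19.
Nikolai is the highest bidder, so Nikolai wins.
Under the second-price rule, the price is the second-highest bid: 109.
Surplus = 111 − 109 = 2.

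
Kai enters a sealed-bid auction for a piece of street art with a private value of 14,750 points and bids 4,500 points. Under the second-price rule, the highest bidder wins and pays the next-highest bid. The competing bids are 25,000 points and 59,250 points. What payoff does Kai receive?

Payoff = 0 points.

Highest competing bid: 59,250 points.
Kai's bid 4,500 points is not the highest, so Kai loses, pays nothing, and earns zero payoff.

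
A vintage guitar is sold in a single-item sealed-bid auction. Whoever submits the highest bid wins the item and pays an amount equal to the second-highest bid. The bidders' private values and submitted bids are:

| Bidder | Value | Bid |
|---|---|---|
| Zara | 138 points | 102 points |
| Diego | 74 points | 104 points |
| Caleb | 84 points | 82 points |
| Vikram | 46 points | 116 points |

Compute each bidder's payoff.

Ranking the bids: Vikram 116 points; Diego 104 points; Zara 102 points; Caleb 82 points.
Vikram has the top bid and wins; the price is the second-highest bid, 104 points.
Vikram's payoff = 46 points − 104 points = -58 points. All other bidders lose, so their payoff is 0.

Zara 0 points, Diego 0 points, Caleb 0 points, Vikram -58 points.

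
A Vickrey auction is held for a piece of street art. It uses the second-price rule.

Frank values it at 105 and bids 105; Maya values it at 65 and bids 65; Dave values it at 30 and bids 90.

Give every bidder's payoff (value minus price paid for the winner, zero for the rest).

Sorted high to low: Frank 105; Dave 90; Maya 65.
Frank has the top bid and wins; the price is the second-highest bid, 90.
Frank's payoff = 105 − 90 = 15. All other bidders lose, so their payoff is 0.

Frank 15, Maya 0, Dave 0.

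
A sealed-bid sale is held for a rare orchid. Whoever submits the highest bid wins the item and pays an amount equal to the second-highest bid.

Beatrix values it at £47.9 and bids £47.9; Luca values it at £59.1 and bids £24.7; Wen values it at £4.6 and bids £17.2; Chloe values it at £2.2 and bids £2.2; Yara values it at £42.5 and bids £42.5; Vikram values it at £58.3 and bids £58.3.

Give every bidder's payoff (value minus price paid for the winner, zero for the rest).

Payoffs: Beatrix £0.0, Luca £0.0, Wen £0.0, Chloe £0.0, Yara £0.0, Vikram £10.4.

Sorted high to low: Vikram £58.3 > Beatrix £47.9 > Yara £42.5 > Luca £24.7 > Wen £17.2 > Chloe £2.2.
Vikram has the top bid and wins; the price is the second-highest bid, £47.9.
Vikram's payoff = £58.3 − £47.9 = £10.4. All other bidders lose, so their payoff is 0.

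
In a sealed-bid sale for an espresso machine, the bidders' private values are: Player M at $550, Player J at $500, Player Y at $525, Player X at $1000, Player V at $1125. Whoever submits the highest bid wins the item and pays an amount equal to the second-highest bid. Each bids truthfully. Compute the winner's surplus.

Winner's surplus: $125.

Sorted high to low: Player V $1125; Player X $1000; Player M $550; Player Y $525; Player J $500.
Player V wins with the top bid and pays the second-highest, $1000.
Surplus = $1125 − $1000 = $125.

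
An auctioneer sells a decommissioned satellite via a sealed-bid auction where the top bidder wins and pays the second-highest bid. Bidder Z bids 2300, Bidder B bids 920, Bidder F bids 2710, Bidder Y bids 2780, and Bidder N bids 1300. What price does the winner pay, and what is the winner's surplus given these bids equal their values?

The winner pays 2710 for a surplus of 70.

Ordered from highest: Bidder Y 2780; Bidder F 2710; Bidder Z 2300; Bidder N 1300; Bidder B 920.
Bidder Y is the highest bidder, so Bidder Y wins.
Under the second-price rule, the price is the second-highest bid: 2710.
Surplus = 2780 − 2710 = 70.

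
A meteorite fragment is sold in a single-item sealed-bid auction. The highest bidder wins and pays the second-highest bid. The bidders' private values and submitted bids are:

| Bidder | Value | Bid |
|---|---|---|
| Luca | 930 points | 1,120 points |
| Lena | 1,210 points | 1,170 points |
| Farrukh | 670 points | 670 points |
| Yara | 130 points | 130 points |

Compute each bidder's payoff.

Sorted high to low: Lena 1,170 points; Luca 1,120 points; Farrukh 670 points; Yara 130 points.
Lena has the top bid and wins; the price is the second-highest bid, 1,120 points.
Lena's payoff = 1,210 points − 1,120 points = 90 points. All other bidders lose, so their payoff is 0.

Luca 0 points, Lena 90 points, Farrukh 0 points, Yara 0 points.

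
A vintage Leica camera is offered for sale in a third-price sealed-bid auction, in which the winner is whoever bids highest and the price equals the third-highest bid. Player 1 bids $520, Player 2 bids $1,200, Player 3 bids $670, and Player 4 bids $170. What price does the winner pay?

The winner pays $520.

Ordered from highest: Player 2 $1,200 > Player 3 $670 > Player 1 $520 > Player 4 $170.
Player 2 is the highest bidder, so Player 2 wins.
Under the third-price rule, the price is the third-highest bid: $520.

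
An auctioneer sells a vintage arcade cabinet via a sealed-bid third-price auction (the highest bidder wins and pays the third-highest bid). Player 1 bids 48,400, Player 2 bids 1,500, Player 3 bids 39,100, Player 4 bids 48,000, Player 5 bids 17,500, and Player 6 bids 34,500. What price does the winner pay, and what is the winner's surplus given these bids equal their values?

Ordered from highest: Player 1 48,400, then Player 4 48,000, then Player 3 39,100, then Player 6 34,500, then Player 5 17,500, then Player 2 1,500.
Player 1 is the highest bidder, so Player 1 wins.
Under the third-price rule, the price is the third-highest bid: 39,100.
Surplus = 48,400 − 39,100 = 9,300.

The winner pays 39,100 for a surplus of 9,300.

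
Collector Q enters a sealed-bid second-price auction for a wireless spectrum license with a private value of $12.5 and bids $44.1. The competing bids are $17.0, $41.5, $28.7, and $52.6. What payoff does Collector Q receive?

Highest competing bid: $52.6.
Collector Q's bid $44.1 is not the highest, so Collector Q loses, pays nothing, and earns zero payoff.

$0.0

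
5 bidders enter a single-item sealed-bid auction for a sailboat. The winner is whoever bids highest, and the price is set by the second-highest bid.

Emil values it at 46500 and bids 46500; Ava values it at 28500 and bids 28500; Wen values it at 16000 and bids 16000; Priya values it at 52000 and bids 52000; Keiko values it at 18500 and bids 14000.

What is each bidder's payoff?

Ordered from highest: Priya 52000, then Emil 46500, then Ava 28500, then Wen 16000, then Keiko 14000.
Priya has the top bid and wins; the price is the second-highest bid, 46500.
Priya's payoff = 52000 − 46500 = 5500. All other bidders lose, so their payoff is 0.

Emil 0, Ava 0, Wen 0, Priya 5500, Keiko 0.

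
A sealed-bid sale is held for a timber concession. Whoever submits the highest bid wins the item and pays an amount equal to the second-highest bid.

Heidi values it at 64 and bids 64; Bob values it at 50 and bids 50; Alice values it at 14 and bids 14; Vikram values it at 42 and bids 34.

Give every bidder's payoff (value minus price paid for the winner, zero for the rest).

Heidi 14, Bob 0, Alice 0, Vikram 0.

Ranking the bids: Heidi 64, then Bob 50, then Vikram 34, then Alice 14.
Heidi has the top bid and wins; the price is the second-highest bid, 50.
Heidi's payoff = 64 − 50 = 14. All other bidders lose, so their payoff is 0.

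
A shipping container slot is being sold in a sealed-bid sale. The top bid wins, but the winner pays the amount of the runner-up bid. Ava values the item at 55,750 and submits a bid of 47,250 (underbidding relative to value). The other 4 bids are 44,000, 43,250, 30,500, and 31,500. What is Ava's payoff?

Ava's payoff: 11,750.

Highest competing bid: 44,000.
Ava's bid 47,250 is the highest overall, so Ava wins and pays the second-highest bid, 44,000.
Payoff = value − price = 55,750 − 44,000 = 11,750.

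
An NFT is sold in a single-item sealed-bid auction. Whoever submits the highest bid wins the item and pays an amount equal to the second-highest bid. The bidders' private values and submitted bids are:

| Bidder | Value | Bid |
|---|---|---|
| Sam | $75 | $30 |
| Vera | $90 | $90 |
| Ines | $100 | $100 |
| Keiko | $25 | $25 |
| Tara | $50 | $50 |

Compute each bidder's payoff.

Payoffs: Sam $0, Vera $0, Ines $10, Keiko $0, Tara $0.

Bids in descending order: Ines $100 > Vera $90 > Tara $50 > Sam $30 > Keiko $25.
Ines has the top bid and wins; the price is the second-highest bid, $90.
Ines's payoff = $100 − $90 = $10. All other bidders lose, so their payoff is 0.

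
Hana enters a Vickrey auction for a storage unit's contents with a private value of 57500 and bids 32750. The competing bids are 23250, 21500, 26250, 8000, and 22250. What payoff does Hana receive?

Hana's payoff: 31250.

Highest competing bid: 26250.
Hana's bid 32750 is the highest overall, so Hana wins and pays the second-highest bid, 26250.
Payoff = value − price = 57500 − 26250 = 31250.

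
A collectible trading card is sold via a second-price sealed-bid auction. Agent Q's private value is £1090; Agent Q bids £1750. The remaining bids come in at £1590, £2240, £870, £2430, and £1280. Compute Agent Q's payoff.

£0

Highest competing bid: £2430.
Agent Q's bid £1750 is not the highest, so Agent Q loses, pays nothing, and earns zero payoff.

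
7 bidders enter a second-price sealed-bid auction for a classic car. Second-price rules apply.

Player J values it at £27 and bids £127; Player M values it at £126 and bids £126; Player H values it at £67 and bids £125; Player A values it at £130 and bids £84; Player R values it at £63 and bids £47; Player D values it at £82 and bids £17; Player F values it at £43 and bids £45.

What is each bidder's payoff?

Ranking the bids: Player J £127 > Player M £126 > Player H £125 > Player A £84 > Player R £47 > Player F £45 > Player D £17.
Player J has the top bid and wins; the price is the second-highest bid, £126.
Player J's payoff = £27 − £126 = -£99. All other bidders lose, so their payoff is 0.

Payoffs: Player J -£99, Player M £0, Player H £0, Player A £0, Player R £0, Player D £0, Player F £0.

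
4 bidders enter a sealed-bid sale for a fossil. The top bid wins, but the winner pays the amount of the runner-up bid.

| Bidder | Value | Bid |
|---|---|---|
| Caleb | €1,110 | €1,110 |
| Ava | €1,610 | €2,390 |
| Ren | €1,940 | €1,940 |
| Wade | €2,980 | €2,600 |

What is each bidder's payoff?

Bids in descending order: Wade €2,600; Ava €2,390; Ren €1,940; Caleb €1,110.
Wade has the top bid and wins; the price is the second-highest bid, €2,390.
Wade's payoff = €2,980 − €2,390 = €590. All other bidders lose, so their payoff is 0.

Caleb €0, Ava €0, Ren €0, Wade €590.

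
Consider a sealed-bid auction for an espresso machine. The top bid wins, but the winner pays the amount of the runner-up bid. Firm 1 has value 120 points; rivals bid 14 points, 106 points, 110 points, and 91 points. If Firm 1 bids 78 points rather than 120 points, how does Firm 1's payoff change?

The highest competing bid is 110 points.
Bidding truthfully at 120 points: Firm 1 has the top bid, wins, and pays the second-highest bid 110 points. Payoff = 120 points − 110 points = 10 points.
Bidding 78 points: the top bid is 110 points (a rival), so Firm 1 loses. Payoff = 0 points.
Change = 0 points − 10 points = -10 points.
Deviating from a truthful bid can only lose payoff in a second-price auction — never gain.

Payoff change: -10 points.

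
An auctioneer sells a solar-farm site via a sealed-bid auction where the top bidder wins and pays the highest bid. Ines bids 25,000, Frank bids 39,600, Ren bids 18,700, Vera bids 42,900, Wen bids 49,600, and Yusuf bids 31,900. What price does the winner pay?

Bids in descending order: Wen 49,600 > Vera 42,900 > Frank 39,600 > Yusuf 31,900 > Ines 25,000 > Ren 18,700.
Wen is the highest bidder, so Wen wins.
Under the first-price rule, the price is the highest bid: 49,600.

The winner pays 49,600.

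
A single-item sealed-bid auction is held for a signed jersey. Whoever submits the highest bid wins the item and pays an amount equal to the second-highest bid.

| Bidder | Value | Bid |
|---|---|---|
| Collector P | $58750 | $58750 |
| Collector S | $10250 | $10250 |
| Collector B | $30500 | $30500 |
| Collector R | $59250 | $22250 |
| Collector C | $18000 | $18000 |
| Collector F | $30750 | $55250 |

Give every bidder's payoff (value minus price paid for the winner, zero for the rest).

Payoffs: Collector P $3500, Collector S $0, Collector B $0, Collector R $0, Collector C $0, Collector F $0.

Ordered from highest: Collector P $58750, then Collector F $55250, then Collector B $30500, then Collector R $22250, then Collector C $18000, then Collector S $10250.
Collector P has the top bid and wins; the price is the second-highest bid, $55250.
Collector P's payoff = $58750 − $55250 = $3500. All other bidders lose, so their payoff is 0.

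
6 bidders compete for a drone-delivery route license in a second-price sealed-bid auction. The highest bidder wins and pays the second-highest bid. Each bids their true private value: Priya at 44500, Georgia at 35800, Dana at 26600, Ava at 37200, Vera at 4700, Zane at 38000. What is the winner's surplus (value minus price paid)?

Surplus = 6500.

Sorted high to low: Priya 44500, then Zane 38000, then Ava 37200, then Georgia 35800, then Dana 26600, then Vera 4700.
Priya wins with the top bid and pays the second-highest, 38000.
Surplus = 44500 − 38000 = 6500.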